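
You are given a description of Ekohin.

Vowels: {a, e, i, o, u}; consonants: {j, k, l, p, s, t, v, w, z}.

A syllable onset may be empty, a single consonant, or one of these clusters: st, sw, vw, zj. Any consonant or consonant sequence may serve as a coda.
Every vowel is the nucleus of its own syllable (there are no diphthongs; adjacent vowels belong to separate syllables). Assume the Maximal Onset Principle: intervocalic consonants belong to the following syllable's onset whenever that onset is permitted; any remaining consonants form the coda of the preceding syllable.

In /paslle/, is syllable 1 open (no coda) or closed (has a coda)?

Nuclei (vowels): a, e → 2 syllables.
Between /a/ (V1) and /e/ (V2): /sll/ — longest licit onset from the right is /l/, leaving /sl/ as coda.
Syllabification: pasl.le.
Syllable 1 is /pasl/ with coda /sl/, so it is closed.

closed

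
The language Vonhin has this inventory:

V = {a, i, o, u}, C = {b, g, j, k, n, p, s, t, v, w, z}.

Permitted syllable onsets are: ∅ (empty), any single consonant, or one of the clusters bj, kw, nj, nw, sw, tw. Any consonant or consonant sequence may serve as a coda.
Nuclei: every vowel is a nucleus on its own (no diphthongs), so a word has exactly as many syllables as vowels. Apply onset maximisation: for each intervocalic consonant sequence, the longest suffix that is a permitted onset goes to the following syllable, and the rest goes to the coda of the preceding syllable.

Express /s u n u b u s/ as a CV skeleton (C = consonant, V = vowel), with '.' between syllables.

Vowels present: u, u, u; each is a nucleus, giving 3 syllables.
Between /u/ (V1) and /u/ (V2): /n/ is a single consonant, so it becomes the next onset.
Between /u/ (V2) and /u/ (V3): just /b/ — single C goes to the following onset.
Syllabification: su.nu.bus.
Mapping each syllable to C/V: /su/ → CV, /nu/ → CV, /bus/ → CVC.

CV.CV.CVC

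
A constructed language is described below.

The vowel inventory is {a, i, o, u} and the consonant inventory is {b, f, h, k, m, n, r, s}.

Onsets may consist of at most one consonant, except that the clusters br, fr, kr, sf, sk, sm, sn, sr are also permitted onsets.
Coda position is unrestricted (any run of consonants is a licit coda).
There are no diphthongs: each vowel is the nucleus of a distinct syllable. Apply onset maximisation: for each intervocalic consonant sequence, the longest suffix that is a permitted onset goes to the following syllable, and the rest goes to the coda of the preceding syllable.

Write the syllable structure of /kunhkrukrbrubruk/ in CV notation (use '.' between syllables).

Vowels present: u, u, u, u; each is a nucleus, giving 4 syllables.
σ1/σ2 boundary: /nhkr/; trying suffixes from longest down, /kr/ is the first permitted one, so coda /nh/ | onset /kr/.
σ2/σ3 boundary: /krbr/ splits as /kr/ + /br/ (/br/ is the longest suffix that is a licit onset).
σ3/σ4 boundary: cluster /br/ — /br/ is itself a permitted onset, so the whole cluster goes right; preceding coda = ∅.
Result: kunh.krukr.bru.bruk.
Mapping each syllable to C/V: /kunh/ → CVCC, /krukr/ → CCVCC, /bru/ → CCV, /bruk/ → CCVC.

CVCC.CCVCC.CCV.CCVC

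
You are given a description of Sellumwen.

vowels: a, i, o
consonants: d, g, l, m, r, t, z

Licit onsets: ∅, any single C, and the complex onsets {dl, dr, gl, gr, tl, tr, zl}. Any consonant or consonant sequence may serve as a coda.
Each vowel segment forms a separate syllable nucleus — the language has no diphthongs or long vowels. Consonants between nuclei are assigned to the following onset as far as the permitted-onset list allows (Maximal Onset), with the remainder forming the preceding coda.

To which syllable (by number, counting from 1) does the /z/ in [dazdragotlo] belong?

Nuclei (vowels): a, a, o, o → 4 syllables.
Between /a/ (V1) and /a/ (V2): /zdr/ splits as /z/ + /dr/ (/dr/ is the longest suffix that is a licit onset).
Between /a/ (V2) and /o/ (V3): /g/ → onset of the next syllable (single consonants are always licit onsets).
Between /o/ (V3) and /o/ (V4): /tl/ is a licit onset in full, so it all attaches to the next syllable.
Result: daz.dra.go.tlo.
The /z/ is in the coda of syllable 1 (/daz/).

1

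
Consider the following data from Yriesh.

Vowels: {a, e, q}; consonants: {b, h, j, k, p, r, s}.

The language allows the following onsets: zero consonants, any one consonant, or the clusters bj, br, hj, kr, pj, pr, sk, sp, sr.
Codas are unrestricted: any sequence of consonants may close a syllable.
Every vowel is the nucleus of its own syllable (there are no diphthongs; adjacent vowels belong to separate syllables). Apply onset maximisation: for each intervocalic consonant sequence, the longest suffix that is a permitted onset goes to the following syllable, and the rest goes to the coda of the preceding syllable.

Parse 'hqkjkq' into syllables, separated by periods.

Vowels present: q, q; each is a nucleus, giving 2 syllables.
V1 /q/ – V2 /q/: cluster /kjk/ — the longest permitted-onset suffix is /k/; onset = /k/, preceding coda = /kj/.

hqkj.kq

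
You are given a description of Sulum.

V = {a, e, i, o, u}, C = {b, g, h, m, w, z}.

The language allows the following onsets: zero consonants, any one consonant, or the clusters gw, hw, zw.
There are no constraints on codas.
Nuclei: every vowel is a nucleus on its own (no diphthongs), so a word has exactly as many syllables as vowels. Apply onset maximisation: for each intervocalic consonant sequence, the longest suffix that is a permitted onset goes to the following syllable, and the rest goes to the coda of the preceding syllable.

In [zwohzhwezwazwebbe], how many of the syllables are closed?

Nuclei (vowels): o, e, a, e, e → 5 syllables.
Between /o/ (V1) and /e/ (V2): /hzhw/ splits as /hz/ + /hw/ (/hw/ is the longest suffix that is a licit onset).
Between /e/ (V2) and /a/ (V3): /zw/ — entire cluster is a permitted onset → onset /zw/, coda ∅.
Between /a/ (V3) and /e/ (V4): /zw/ — entire cluster is a permitted onset → onset /zw/, coda ∅.
Between /e/ (V4) and /e/ (V5): cluster /bb/ — the longest permitted-onset suffix is /b/; onset = /b/, preceding coda = /b/.
Putting it together: zwohz.hwe.zwa.zweb.be.
Classifying each syllable: /zwohz/ (closed), /hwe/ (open), /zwa/ (open), /zweb/ (closed), /be/ (open).
Closed syllables: 2.

2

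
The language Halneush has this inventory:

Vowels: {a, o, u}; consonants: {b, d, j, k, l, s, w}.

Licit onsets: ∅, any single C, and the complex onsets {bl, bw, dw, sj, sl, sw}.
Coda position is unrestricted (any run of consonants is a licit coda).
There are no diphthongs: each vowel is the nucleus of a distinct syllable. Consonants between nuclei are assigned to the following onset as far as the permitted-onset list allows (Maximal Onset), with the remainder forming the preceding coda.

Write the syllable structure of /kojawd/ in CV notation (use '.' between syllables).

CV.CVCC

Nuclei (vowels): o, a → 2 syllables.
σ1/σ2 boundary: just /j/ — single C goes to the following onset.
So the parse is ko.jawd.
Mapping each syllable to C/V: /ko/ → CV, /jawd/ → CVCC.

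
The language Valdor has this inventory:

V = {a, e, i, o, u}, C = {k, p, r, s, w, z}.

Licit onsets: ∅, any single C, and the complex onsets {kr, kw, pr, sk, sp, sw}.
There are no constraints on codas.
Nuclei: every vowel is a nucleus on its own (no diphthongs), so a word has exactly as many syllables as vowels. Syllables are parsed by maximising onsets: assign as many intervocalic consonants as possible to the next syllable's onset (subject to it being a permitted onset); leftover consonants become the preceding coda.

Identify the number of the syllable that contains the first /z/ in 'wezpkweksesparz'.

1

Nuclei (vowels): e, e, e, a → 4 syllables.
σ1/σ2 boundary: /zpkw/ splits as /zp/ + /kw/ (/kw/ is the longest suffix that is a licit onset).
σ2/σ3 boundary: /ks/; trying suffixes from longest down, /s/ is the first permitted one, so coda /k/ | onset /s/.
σ3/σ4 boundary: /sp/ — entire cluster is a permitted onset → onset /sp/, coda ∅.
Putting it together: wezp.kwek.se.sparz.
The first /z/ is in the coda of syllable 1 (/wezp/).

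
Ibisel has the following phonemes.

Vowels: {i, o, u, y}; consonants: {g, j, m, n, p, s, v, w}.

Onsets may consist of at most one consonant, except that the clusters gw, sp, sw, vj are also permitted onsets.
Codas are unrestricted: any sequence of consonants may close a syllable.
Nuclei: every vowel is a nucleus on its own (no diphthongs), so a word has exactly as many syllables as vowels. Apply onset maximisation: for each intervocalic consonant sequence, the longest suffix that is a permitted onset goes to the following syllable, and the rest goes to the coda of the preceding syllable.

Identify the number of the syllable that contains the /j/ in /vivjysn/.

2

Vowels present: i, y; each is a nucleus, giving 2 syllables.
σ1/σ2 boundary: cluster /vj/ — /vj/ is itself a permitted onset, so the whole cluster goes right; preceding coda = ∅.
Syllabification: vi.vjysn.
The /j/ is in the onset of syllable 2 (/vjysn/).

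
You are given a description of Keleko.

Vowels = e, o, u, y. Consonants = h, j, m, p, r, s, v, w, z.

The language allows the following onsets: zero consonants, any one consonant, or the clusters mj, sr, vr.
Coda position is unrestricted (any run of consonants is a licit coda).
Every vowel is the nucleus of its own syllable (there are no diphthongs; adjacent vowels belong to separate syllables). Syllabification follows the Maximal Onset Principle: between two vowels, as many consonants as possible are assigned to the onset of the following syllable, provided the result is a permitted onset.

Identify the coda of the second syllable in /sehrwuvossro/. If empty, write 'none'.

Nuclei (vowels): e, u, o, o → 4 syllables.
Between /e/ (V1) and /u/ (V2): cluster /hrw/ — the longest permitted-onset suffix is /w/; onset = /w/, preceding coda = /hr/.
Between /u/ (V2) and /o/ (V3): just /v/ — single C goes to the following onset.
Between /o/ (V3) and /o/ (V4): /ssr/; trying suffixes from longest down, /sr/ is the first permitted one, so coda /s/ | onset /sr/.
Putting it together: sehr.wu.vos.sro.
Syllable 2 is /wu/: onset /w/, nucleus /u/, coda ∅.

none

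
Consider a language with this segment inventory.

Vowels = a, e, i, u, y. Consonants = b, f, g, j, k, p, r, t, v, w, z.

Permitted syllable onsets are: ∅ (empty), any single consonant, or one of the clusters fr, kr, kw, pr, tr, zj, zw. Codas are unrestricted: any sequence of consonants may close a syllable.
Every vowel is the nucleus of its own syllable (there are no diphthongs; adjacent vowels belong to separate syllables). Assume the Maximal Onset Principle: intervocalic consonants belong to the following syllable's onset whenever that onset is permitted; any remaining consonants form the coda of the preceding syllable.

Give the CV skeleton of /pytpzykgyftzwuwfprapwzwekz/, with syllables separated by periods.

CVCC.CVC.CVCC.CCVCC.CCVCC.CCVCC

The vowels are y, y, y, u, a, e — 6 nuclei, so 6 syllables.
V1 /y/ – V2 /y/: /tpz/; trying suffixes from longest down, /z/ is the first permitted one, so coda /tp/ | onset /z/.
V2 /y/ – V3 /y/: /kg/ — longest licit onset from the right is /g/, leaving /k/ as coda.
V3 /y/ – V4 /u/: cluster /ftzw/ — the longest permitted-onset suffix is /zw/; onset = /zw/, preceding coda = /ft/.
V4 /u/ – V5 /a/: /wfpr/ splits as /wf/ + /pr/ (/pr/ is the longest suffix that is a licit onset).
V5 /a/ – V6 /e/: cluster /pwzw/ — the longest permitted-onset suffix is /zw/; onset = /zw/, preceding coda = /pw/.
Result: pytp.zyk.gyft.zwuwf.prapw.zwekz.
Mapping each syllable to C/V: /pytp/ → CVCC, /zyk/ → CVC, /gyft/ → CVCC, /zwuwf/ → CCVCC, /prapw/ → CCVCC, /zwekz/ → CCVCC.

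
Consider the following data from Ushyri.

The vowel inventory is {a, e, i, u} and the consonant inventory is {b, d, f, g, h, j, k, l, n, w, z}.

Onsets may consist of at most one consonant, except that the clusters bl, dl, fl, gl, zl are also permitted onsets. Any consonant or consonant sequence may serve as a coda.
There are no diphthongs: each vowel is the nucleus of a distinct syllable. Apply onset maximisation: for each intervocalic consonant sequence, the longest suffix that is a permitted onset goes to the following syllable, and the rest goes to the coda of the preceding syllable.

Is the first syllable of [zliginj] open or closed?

The vowels are i, i — 2 nuclei, so 2 syllables.
σ1/σ2 boundary: /g/ is a single consonant, so it becomes the next onset.
Syllabification: zli.ginj.
Syllable 1 is /zli/; it ends in its nucleus with no coda, so it is open.

open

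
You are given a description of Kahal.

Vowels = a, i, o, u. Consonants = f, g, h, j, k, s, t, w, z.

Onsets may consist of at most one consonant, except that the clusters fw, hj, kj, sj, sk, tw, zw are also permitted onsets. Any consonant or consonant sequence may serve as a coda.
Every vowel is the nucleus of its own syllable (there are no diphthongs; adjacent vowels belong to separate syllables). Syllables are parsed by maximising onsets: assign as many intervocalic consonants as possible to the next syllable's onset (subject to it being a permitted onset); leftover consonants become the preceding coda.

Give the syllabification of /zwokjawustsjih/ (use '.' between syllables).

The vowels are o, a, u, i — 4 nuclei, so 4 syllables.
Between /o/ (V1) and /a/ (V2): /kj/ is a licit onset in full, so it all attaches to the next syllable.
Between /a/ (V2) and /u/ (V3): /w/ → onset of the next syllable (single consonants are always licit onsets).
Between /u/ (V3) and /i/ (V4): cluster /stsj/ — the longest permitted-onset suffix is /sj/; onset = /sj/, preceding coda = /st/.

zwo.kja.wust.sjih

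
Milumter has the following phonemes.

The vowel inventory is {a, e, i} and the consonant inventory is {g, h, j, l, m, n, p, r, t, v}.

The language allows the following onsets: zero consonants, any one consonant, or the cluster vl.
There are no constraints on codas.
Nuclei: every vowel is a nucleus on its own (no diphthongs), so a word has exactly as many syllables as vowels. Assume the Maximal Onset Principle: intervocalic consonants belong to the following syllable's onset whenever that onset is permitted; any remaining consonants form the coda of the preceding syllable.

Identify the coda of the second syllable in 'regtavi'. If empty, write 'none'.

Nuclei (vowels): e, a, i → 3 syllables.
/e…a/ gap (V1→V2): /gt/ — longest licit onset from the right is /t/, leaving /g/ as coda.
/a…i/ gap (V2→V3): /v/ is a single consonant, so it becomes the next onset.
Result: reg.ta.vi.
Syllable 2 is /ta/: onset /t/, nucleus /a/, coda ∅.

none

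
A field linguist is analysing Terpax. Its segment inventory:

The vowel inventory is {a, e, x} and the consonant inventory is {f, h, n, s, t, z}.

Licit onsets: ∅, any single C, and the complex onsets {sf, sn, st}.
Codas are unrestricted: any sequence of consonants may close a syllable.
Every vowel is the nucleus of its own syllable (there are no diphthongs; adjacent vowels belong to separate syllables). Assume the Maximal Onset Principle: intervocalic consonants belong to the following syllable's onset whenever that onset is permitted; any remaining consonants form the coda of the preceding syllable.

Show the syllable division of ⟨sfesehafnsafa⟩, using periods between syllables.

sfe.se.hafn.sa.fa

The vowels are e, e, a, a, a — 5 nuclei, so 5 syllables.
σ1/σ2 boundary: just /s/ — single C goes to the following onset.
σ2/σ3 boundary: /h/ → onset of the next syllable (single consonants are always licit onsets).
σ3/σ4 boundary: /fns/; trying suffixes from longest down, /s/ is the first permitted one, so coda /fn/ | onset /s/.
σ4/σ5 boundary: /f/ → onset of the next syllable (single consonants are always licit onsets).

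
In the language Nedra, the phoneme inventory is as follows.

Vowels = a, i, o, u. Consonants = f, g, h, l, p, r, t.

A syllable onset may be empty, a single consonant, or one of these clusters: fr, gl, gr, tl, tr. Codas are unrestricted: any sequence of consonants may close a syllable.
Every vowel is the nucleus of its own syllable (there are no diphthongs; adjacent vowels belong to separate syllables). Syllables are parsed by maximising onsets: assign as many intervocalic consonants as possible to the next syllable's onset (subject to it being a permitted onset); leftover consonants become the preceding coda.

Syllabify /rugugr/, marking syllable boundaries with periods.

Nuclei (vowels): u, u → 2 syllables.
V1 /u/ – V2 /u/: /g/ is a single consonant, so it becomes the next onset.

ru.gugr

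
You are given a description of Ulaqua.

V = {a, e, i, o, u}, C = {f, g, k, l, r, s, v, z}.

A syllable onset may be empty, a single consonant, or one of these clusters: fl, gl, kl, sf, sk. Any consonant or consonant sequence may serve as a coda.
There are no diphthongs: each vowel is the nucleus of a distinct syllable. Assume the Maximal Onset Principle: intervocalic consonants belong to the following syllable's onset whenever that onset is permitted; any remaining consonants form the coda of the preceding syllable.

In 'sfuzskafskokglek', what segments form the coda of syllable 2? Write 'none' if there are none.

Vowels present: u, a, o, e; each is a nucleus, giving 4 syllables.
/u…a/ gap (V1→V2): /zsk/; trying suffixes from longest down, /sk/ is the first permitted one, so coda /z/ | onset /sk/.
/a…o/ gap (V2→V3): /fsk/; trying suffixes from longest down, /sk/ is the first permitted one, so coda /f/ | onset /sk/.
/o…e/ gap (V3→V4): cluster /kgl/ — the longest permitted-onset suffix is /gl/; onset = /gl/, preceding coda = /k/.
Result: sfuz.skaf.skok.glek.
Syllable 2 is /skaf/: onset /sk/, nucleus /a/, coda /f/.

f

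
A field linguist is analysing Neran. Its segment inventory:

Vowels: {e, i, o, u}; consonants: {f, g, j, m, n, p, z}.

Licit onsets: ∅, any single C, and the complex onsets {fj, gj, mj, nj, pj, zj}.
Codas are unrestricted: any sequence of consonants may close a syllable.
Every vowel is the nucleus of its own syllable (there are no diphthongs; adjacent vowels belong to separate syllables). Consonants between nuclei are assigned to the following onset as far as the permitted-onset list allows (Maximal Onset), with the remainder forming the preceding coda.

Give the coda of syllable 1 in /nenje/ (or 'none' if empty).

none

Nuclei (vowels): e, e → 2 syllables.
Between /e/ (V1) and /e/ (V2): cluster /nj/ — /nj/ is itself a permitted onset, so the whole cluster goes right; preceding coda = ∅.
So the parse is ne.nje.
Syllable 1 is /ne/: onset /n/, nucleus /e/, coda ∅.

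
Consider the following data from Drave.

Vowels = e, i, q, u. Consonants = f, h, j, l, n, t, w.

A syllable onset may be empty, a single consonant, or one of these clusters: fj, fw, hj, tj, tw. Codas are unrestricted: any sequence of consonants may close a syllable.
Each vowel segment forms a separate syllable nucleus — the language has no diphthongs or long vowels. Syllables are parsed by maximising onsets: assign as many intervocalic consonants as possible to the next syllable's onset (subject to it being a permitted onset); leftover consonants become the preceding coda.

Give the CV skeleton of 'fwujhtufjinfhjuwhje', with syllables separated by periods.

CCVCC.CV.CCVCC.CCVC.CCV

Vowels present: u, u, i, u, e; each is a nucleus, giving 5 syllables.
V1 /u/ – V2 /u/: /jht/; trying suffixes from longest down, /t/ is the first permitted one, so coda /jh/ | onset /t/.
V2 /u/ – V3 /i/: /fj/ is a licit onset in full, so it all attaches to the next syllable.
V3 /i/ – V4 /u/: /nfhj/ splits as /nf/ + /hj/ (/hj/ is the longest suffix that is a licit onset).
V4 /u/ – V5 /e/: cluster /whj/ — the longest permitted-onset suffix is /hj/; onset = /hj/, preceding coda = /w/.
So the parse is fwujh.tu.fjinf.hjuw.hje.
Mapping each syllable to C/V: /fwujh/ → CCVCC, /tu/ → CV, /fjinf/ → CCVCC, /hjuw/ → CCVC, /hje/ → CCV.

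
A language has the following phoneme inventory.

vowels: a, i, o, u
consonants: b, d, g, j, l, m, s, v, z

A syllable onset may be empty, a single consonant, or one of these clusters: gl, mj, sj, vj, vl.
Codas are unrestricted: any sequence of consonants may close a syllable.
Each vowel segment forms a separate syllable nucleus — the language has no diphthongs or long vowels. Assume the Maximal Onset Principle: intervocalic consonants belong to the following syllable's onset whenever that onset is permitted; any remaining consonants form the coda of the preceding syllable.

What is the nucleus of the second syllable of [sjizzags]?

Nuclei (vowels): i, a → 2 syllables.
The second nucleus (vowel 2 from the left) is /a/.

a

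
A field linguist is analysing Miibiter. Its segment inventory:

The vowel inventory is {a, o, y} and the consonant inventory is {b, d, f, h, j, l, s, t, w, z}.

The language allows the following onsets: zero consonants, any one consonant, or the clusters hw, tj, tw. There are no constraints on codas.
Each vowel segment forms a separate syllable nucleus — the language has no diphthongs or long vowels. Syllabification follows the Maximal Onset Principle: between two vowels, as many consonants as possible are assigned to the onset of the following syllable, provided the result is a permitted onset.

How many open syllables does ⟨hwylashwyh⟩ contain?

1

The vowels are y, a, y — 3 nuclei, so 3 syllables.
/y…a/ gap (V1→V2): /l/ is a single consonant, so it becomes the next onset.
/a…y/ gap (V2→V3): /shw/; trying suffixes from longest down, /hw/ is the first permitted one, so coda /s/ | onset /hw/.
Result: hwy.las.hwyh.
Classifying each syllable: /hwy/ (open), /las/ (closed), /hwyh/ (closed).
Open syllables: 1.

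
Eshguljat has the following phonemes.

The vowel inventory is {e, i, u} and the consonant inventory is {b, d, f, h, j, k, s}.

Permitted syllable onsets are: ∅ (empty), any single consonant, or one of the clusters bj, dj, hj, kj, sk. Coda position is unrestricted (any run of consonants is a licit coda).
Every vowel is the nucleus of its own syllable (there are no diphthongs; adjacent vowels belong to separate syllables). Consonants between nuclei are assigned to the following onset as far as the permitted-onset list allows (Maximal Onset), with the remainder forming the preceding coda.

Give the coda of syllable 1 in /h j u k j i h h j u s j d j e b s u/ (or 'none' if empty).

Vowels present: u, i, u, e, u; each is a nucleus, giving 5 syllables.
Between /u/ (V1) and /i/ (V2): /kj/ is a licit onset in full, so it all attaches to the next syllable.
Between /i/ (V2) and /u/ (V3): /hhj/ splits as /h/ + /hj/ (/hj/ is the longest suffix that is a licit onset).
Between /u/ (V3) and /e/ (V4): /sjdj/ splits as /sj/ + /dj/ (/dj/ is the longest suffix that is a licit onset).
Between /e/ (V4) and /u/ (V5): /bs/ — longest licit onset from the right is /s/, leaving /b/ as coda.
Syllabification: hju.kjih.hjusj.djeb.su.
Syllable 1 is /hju/: onset /hj/, nucleus /u/, coda ∅.

none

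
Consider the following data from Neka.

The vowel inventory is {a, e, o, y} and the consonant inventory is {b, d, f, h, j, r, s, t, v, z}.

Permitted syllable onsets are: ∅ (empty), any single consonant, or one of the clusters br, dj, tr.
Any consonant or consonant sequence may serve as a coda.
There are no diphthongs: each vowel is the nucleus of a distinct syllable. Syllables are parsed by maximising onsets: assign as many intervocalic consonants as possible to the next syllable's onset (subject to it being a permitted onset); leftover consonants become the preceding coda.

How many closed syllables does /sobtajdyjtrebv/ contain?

4

Vowels present: o, a, y, e; each is a nucleus, giving 4 syllables.
/o…a/ gap (V1→V2): /bt/ — longest licit onset from the right is /t/, leaving /b/ as coda.
/a…y/ gap (V2→V3): cluster /jd/ — the longest permitted-onset suffix is /d/; onset = /d/, preceding coda = /j/.
/y…e/ gap (V3→V4): /jtr/ — longest licit onset from the right is /tr/, leaving /j/ as coda.
So the parse is sob.taj.dyj.trebv.
Classifying each syllable: /sob/ (closed), /taj/ (closed), /dyj/ (closed), /trebv/ (closed).
Closed syllables: 4.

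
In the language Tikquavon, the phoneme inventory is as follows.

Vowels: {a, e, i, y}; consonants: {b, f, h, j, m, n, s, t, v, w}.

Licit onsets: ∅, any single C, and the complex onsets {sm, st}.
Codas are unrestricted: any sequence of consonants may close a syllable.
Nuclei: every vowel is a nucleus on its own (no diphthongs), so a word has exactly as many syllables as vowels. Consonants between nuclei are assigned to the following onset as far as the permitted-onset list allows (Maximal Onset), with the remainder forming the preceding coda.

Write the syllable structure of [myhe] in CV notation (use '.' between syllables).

Nuclei (vowels): y, e → 2 syllables.
σ1/σ2 boundary: /h/ is a single consonant, so it becomes the next onset.
Putting it together: my.he.
Mapping each syllable to C/V: /my/ → CV, /he/ → CV.

CV.CV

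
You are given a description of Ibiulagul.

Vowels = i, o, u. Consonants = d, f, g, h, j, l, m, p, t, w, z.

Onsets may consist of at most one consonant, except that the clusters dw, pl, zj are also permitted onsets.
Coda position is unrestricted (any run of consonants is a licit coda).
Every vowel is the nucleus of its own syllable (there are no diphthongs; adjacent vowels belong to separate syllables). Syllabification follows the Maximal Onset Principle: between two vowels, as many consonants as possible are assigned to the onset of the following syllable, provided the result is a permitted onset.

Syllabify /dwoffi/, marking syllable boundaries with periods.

dwof.fi

Vowels present: o, i; each is a nucleus, giving 2 syllables.
/o…i/ gap (V1→V2): /ff/ — longest licit onset from the right is /f/, leaving /f/ as coda.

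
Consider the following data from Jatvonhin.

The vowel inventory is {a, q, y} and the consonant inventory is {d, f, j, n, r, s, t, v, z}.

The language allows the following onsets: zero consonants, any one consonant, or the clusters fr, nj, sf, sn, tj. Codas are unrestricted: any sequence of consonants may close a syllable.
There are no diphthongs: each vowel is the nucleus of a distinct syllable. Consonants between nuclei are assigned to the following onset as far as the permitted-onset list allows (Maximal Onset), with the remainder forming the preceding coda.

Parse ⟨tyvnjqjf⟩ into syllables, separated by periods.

Nuclei (vowels): y, q → 2 syllables.
/y…q/ gap (V1→V2): cluster /vnj/ — the longest permitted-onset suffix is /nj/; onset = /nj/, preceding coda = /v/.

tyv.njqjf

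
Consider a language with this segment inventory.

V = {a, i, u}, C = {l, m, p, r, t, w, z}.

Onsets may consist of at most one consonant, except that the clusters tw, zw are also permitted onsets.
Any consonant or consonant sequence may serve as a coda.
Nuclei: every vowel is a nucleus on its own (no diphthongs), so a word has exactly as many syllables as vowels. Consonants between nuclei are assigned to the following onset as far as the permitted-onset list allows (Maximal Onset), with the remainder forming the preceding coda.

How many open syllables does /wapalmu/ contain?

2

The vowels are a, a, u — 3 nuclei, so 3 syllables.
Between /a/ (V1) and /a/ (V2): just /p/ — single C goes to the following onset.
Between /a/ (V2) and /u/ (V3): /lm/ splits as /l/ + /m/ (/m/ is the longest suffix that is a licit onset).
So the parse is wa.pal.mu.
Classifying each syllable: /wa/ (open), /pal/ (closed), /mu/ (open).
Open syllables: 2.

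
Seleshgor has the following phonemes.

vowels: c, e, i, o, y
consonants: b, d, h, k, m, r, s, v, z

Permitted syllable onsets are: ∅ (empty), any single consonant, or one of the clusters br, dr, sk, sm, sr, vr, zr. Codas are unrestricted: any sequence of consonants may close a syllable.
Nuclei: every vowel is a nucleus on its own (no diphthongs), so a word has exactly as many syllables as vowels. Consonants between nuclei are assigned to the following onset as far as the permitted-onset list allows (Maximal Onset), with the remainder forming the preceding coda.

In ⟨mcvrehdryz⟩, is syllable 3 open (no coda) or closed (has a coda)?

The vowels are c, e, y — 3 nuclei, so 3 syllables.
Between /c/ (V1) and /e/ (V2): /vr/ is a licit onset in full, so it all attaches to the next syllable.
Between /e/ (V2) and /y/ (V3): cluster /hdr/ — the longest permitted-onset suffix is /dr/; onset = /dr/, preceding coda = /h/.
Putting it together: mc.vreh.dryz.
Syllable 3 is /dryz/ with coda /z/, so it is closed.

closed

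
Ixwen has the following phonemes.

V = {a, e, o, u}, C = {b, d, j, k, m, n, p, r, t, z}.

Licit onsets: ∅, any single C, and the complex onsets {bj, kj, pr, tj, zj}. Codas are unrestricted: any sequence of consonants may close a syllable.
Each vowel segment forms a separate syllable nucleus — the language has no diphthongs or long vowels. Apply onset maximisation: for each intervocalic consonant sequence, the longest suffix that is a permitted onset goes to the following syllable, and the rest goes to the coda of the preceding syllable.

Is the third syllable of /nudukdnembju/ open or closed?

Nuclei (vowels): u, u, e, u → 4 syllables.
Between /u/ (V1) and /u/ (V2): /d/ → onset of the next syllable (single consonants are always licit onsets).
Between /u/ (V2) and /e/ (V3): /kdn/ — longest licit onset from the right is /n/, leaving /kd/ as coda.
Between /e/ (V3) and /u/ (V4): /mbj/ splits as /m/ + /bj/ (/bj/ is the longest suffix that is a licit onset).
Result: nu.dukd.nem.bju.
Syllable 3 is /nem/ with coda /m/, so it is closed.

closed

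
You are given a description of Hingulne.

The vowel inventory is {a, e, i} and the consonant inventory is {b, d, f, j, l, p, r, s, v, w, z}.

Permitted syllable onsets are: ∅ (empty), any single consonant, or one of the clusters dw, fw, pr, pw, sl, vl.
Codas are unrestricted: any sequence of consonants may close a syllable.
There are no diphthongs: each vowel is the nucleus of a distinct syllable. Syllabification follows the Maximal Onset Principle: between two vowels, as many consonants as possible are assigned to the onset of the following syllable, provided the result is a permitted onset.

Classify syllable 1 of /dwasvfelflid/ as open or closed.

closed

Nuclei (vowels): a, e, i → 3 syllables.
V1 /a/ – V2 /e/: /svf/; trying suffixes from longest down, /f/ is the first permitted one, so coda /sv/ | onset /f/.
V2 /e/ – V3 /i/: /lfl/ splits as /lf/ + /l/ (/l/ is the longest suffix that is a licit onset).
So the parse is dwasv.felf.lid.
Syllable 1 is /dwasv/ with coda /sv/, so it is closed.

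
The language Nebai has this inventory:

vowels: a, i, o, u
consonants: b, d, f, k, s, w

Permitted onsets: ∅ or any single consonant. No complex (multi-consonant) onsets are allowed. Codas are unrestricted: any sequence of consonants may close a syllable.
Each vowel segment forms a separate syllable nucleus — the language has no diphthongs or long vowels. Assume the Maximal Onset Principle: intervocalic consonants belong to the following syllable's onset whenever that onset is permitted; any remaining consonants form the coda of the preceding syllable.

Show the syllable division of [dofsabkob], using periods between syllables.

Vowels present: o, a, o; each is a nucleus, giving 3 syllables.
σ1/σ2 boundary: cluster /fs/ — the longest permitted-onset suffix is /s/; onset = /s/, preceding coda = /f/.
σ2/σ3 boundary: /bk/; trying suffixes from longest down, /k/ is the first permitted one, so coda /b/ | onset /k/.

dof.sab.kob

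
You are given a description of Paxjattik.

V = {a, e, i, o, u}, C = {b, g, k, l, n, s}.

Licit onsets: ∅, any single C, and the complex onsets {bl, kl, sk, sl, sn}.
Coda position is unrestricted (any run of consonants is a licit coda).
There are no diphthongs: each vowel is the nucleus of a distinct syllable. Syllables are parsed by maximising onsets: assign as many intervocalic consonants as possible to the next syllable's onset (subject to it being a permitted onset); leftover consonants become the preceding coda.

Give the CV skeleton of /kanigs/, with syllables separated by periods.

Nuclei (vowels): a, i → 2 syllables.
σ1/σ2 boundary: just /n/ — single C goes to the following onset.
Result: ka.nigs.
Mapping each syllable to C/V: /ka/ → CV, /nigs/ → CVCC.

CV.CVCC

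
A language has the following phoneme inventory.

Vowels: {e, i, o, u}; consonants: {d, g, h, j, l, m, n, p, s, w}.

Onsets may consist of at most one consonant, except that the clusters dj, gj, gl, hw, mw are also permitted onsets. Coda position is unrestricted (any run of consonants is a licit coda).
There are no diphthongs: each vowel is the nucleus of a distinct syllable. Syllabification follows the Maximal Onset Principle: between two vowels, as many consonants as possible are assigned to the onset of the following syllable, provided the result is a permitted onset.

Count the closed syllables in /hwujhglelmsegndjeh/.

The vowels are u, e, e, e — 4 nuclei, so 4 syllables.
/u…e/ gap (V1→V2): cluster /jhgl/ — the longest permitted-onset suffix is /gl/; onset = /gl/, preceding coda = /jh/.
/e…e/ gap (V2→V3): /lms/ — longest licit onset from the right is /s/, leaving /lm/ as coda.
/e…e/ gap (V3→V4): /gndj/ splits as /gn/ + /dj/ (/dj/ is the longest suffix that is a licit onset).
Putting it together: hwujh.glelm.segn.djeh.
Classifying each syllable: /hwujh/ (closed), /glelm/ (closed), /segn/ (closed), /djeh/ (closed).
Closed syllables: 4.

4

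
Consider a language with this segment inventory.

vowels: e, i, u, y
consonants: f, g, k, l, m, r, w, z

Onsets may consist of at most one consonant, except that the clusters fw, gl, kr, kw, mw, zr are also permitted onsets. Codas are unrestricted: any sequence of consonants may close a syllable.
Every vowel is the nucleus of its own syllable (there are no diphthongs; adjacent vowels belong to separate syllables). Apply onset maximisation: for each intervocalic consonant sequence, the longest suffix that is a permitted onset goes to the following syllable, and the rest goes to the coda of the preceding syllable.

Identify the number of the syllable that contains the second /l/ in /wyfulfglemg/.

3

Nuclei (vowels): y, u, e → 3 syllables.
Between /y/ (V1) and /u/ (V2): /f/ is a single consonant, so it becomes the next onset.
Between /u/ (V2) and /e/ (V3): /lfgl/ splits as /lf/ + /gl/ (/gl/ is the longest suffix that is a licit onset).
Syllabification: wy.fulf.glemg.
The second /l/ is in the onset of syllable 3 (/glemg/).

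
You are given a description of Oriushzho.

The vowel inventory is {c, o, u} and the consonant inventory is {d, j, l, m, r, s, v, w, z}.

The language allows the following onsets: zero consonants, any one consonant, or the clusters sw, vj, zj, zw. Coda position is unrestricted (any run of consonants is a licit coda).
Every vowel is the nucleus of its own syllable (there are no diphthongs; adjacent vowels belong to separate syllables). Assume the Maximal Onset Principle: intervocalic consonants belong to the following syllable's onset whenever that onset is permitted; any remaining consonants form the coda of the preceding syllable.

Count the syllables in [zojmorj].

2

Nuclei (vowels): o, o → 2 syllables.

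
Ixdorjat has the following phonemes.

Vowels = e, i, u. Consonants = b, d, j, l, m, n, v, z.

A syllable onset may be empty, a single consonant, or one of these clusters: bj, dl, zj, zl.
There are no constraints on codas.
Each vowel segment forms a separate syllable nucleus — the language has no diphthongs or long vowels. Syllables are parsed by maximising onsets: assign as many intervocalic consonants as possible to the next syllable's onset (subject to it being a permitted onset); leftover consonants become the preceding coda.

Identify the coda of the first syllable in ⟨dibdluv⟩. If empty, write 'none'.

Nuclei (vowels): i, u → 2 syllables.
/i…u/ gap (V1→V2): /bdl/; trying suffixes from longest down, /dl/ is the first permitted one, so coda /b/ | onset /dl/.
Putting it together: dib.dluv.
Syllable 1 is /dib/: onset /d/, nucleus /i/, coda /b/.

b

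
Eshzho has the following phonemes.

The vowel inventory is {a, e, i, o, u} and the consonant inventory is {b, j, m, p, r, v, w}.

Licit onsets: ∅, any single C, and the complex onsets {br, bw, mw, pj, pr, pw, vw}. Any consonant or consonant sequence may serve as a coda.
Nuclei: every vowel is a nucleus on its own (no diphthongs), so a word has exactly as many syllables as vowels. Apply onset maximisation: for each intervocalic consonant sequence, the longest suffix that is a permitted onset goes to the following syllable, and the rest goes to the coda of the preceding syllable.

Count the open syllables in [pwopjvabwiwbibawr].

2

Vowels present: o, a, i, i, a; each is a nucleus, giving 5 syllables.
Between /o/ (V1) and /a/ (V2): /pjv/ — longest licit onset from the right is /v/, leaving /pj/ as coda.
Between /a/ (V2) and /i/ (V3): /bw/ is a licit onset in full, so it all attaches to the next syllable.
Between /i/ (V3) and /i/ (V4): /wb/ — longest licit onset from the right is /b/, leaving /w/ as coda.
Between /i/ (V4) and /a/ (V5): /b/ → onset of the next syllable (single consonants are always licit onsets).
So the parse is pwopj.va.bwiw.bi.bawr.
Classifying each syllable: /pwopj/ (closed), /va/ (open), /bwiw/ (closed), /bi/ (open), /bawr/ (closed).
Open syllables: 2.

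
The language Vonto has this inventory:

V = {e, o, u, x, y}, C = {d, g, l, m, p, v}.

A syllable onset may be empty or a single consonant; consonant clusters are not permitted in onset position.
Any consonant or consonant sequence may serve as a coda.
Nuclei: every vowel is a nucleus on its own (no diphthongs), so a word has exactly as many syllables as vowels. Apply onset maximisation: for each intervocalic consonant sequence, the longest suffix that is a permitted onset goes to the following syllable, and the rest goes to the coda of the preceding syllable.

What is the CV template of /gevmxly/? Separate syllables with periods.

Nuclei (vowels): e, x, y → 3 syllables.
σ1/σ2 boundary: /vm/ — longest licit onset from the right is /m/, leaving /v/ as coda.
σ2/σ3 boundary: just /l/ — single C goes to the following onset.
Result: gev.mx.ly.
Mapping each syllable to C/V: /gev/ → CVC, /mx/ → CV, /ly/ → CV.

CVC.CV.CV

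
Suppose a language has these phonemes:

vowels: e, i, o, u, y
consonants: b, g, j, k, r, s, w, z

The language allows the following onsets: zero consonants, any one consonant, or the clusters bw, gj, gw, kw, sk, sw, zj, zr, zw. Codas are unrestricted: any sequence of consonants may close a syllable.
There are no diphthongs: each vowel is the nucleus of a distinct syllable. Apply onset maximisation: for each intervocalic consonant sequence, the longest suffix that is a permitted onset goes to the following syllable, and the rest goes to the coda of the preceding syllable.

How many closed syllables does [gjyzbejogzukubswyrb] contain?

4

The vowels are y, e, o, u, u, y — 6 nuclei, so 6 syllables.
V1 /y/ – V2 /e/: /zb/ — longest licit onset from the right is /b/, leaving /z/ as coda.
V2 /e/ – V3 /o/: /j/ → onset of the next syllable (single consonants are always licit onsets).
V3 /o/ – V4 /u/: /gz/; trying suffixes from longest down, /z/ is the first permitted one, so coda /g/ | onset /z/.
V4 /u/ – V5 /u/: /k/ is a single consonant, so it becomes the next onset.
V5 /u/ – V6 /y/: cluster /bsw/ — the longest permitted-onset suffix is /sw/; onset = /sw/, preceding coda = /b/.
Result: gjyz.be.jog.zu.kub.swyrb.
Classifying each syllable: /gjyz/ (closed), /be/ (open), /jog/ (closed), /zu/ (open), /kub/ (closed), /swyrb/ (closed).
Closed syllables: 4.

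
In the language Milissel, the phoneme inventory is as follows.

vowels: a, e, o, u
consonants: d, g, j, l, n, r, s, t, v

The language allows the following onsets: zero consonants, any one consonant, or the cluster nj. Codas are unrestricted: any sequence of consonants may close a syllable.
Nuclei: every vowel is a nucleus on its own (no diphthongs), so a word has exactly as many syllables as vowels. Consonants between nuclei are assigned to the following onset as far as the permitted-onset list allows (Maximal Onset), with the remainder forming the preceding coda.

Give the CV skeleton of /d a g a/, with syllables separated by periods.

CV.CV

The vowels are a, a — 2 nuclei, so 2 syllables.
V1 /a/ – V2 /a/: /g/ → onset of the next syllable (single consonants are always licit onsets).
So the parse is da.ga.
Mapping each syllable to C/V: /da/ → CV, /ga/ → CV.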